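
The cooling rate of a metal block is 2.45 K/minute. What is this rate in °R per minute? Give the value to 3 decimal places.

The quantity depends on a temperature interval, so only the ratio of degree sizes applies; the offset between the scales is irrelevant.
A change of 1 K is a change of 1.8°R, so 2.45 × 1.8 = 4.410.

4.410 °R/minute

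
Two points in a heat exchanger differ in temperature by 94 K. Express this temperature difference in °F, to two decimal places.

Only the scale ratio 1.8 matters for a change in temperature.
94 × 1.8 = 169.20.

169.20°F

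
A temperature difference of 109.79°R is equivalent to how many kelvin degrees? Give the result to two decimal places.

For a temperature interval the offset drops out; only the factor 5/9 applies.
109.79 × 5/9 = 60.99.

60.99 K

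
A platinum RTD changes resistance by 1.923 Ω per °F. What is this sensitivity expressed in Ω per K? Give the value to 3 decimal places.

3.461 Ω per K

The quantity depends on a temperature interval, so only the ratio of degree sizes applies; the offset between the scales is irrelevant.
A change of 1 K is a change of 1.8°F, so per K the value is 1.923 × 1.8 = 3.461.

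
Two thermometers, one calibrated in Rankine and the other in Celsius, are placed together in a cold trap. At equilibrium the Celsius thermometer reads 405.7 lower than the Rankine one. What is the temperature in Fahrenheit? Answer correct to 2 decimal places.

Let x be the Rankine reading; then the Celsius reading is 5/9·x - 273.15.
(5/9·x - 273.15) - x = -405.7  ⇒  (-4/9)·x = -132.55  ⇒  x = 298.2375°R.
In Celsius: (298.2375 - 491.67) × 5/9 = -107.4625°C.
In Fahrenheit: -107.4625 × 1.8 + 32 = -161.43°F.

-161.43°F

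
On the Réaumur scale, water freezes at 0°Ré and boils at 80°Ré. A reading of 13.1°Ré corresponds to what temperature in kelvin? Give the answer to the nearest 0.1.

289.5 K

Linear interpolation between the fixed points: C = (13.1 - 0) × 100 / (80 - 0) = 16.3750°C.
Then 16.3750 + 273.15 = 289.5 K.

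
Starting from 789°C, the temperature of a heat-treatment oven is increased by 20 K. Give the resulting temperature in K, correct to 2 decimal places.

1082.15 K

The 20 K change is an interval; Kelvin and Celsius degrees are the same size, so ΔC = +20°C.
Final Celsius temperature: 789.0000 + 20.0000 = 809.0000°C.
In kelvin: 809.0000 + 273.15 = 1082.15 K.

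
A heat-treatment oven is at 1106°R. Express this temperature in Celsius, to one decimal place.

In Celsius: (1106 - 491.67) × 5/9 = 341.2944°C.

341.3°C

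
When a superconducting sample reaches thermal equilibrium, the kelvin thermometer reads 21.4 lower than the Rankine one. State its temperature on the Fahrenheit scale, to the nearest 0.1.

Let x be the Rankine reading; then the kelvin reading is 5/9·x.
(5/9·x) - x = -21.4  ⇒  (-4/9)·x = -21.4  ⇒  x = 48.1500°R.
In Celsius: (48.15 - 491.67) × 5/9 = -246.4000°C.
In Fahrenheit: -246.4000 × 1.8 + 32 = -411.5°F.

-411.5°F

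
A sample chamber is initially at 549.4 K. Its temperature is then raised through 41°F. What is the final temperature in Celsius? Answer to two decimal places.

299.03°C

Initial temperature in Celsius: 549.4 - 273.15 = 276.2500°C.
The 41°F change is an interval, so only the factor 5/9 applies: +41 × 5/9 = +22.7778°C.
Final Celsius temperature: 276.2500 + 22.7778 = 299.0278°C.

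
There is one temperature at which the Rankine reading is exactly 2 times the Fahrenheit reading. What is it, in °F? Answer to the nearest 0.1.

459.7°F

Let F be the Fahrenheit reading. The Rankine reading is R = 1·F + 459.67.
Require R = 2·F: 1·F + 459.67 = 2·F.
(-1)·F = -459.67  ⇒  F = 459.7.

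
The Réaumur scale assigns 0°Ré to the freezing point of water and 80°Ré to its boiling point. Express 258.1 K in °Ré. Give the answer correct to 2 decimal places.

-12.04°Ré

First in Celsius: 258.1 - 273.15 = -15.0500°C.
Linearly onto the Réaumur scale: 0 + (-15.0500 / 100) × (80 - 0) = -12.04°Ré.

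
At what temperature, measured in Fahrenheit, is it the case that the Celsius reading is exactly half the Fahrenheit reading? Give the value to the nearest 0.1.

Let F be the Fahrenheit reading. The Celsius reading is C = 5/9·F - 17.7778.
Require C = 0.5·F: 5/9·F - 17.7778 = 0.5·F.
(1/18)·F = 17.7778  ⇒  F = 320.0.

320.0°F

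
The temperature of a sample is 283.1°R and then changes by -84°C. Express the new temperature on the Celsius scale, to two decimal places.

-199.87°C

Initial temperature in Celsius: (283.1 - 491.67) × 5/9 = -115.8722°C.
Final Celsius temperature: -115.8722 - 84.0000 = -199.8722°C.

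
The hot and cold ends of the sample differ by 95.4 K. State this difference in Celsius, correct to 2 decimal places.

95.40°C

Kelvin and Celsius degrees are the same size, so the interval is unchanged: 95.40.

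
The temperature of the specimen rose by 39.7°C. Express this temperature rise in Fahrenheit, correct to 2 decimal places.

71.46°F

An interval of 1°C corresponds to 1.8°F.
39.7 × 1.8 = 71.46.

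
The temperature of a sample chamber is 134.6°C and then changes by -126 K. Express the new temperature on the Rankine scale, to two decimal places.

The 126 K change is an interval; Kelvin and Celsius degrees are the same size, so ΔC = -126°C.
Final Celsius temperature: 134.6000 - 126.0000 = 8.6000°C.
In Rankine: 8.6000 × 1.8 + 491.67 = 507.15°R.

507.15°R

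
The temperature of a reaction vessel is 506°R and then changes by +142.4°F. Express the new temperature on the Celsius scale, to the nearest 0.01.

87.07°C

Initial temperature in Celsius: (506 - 491.67) × 5/9 = 7.9611°C.
The 142.4°F change is an interval, so only the factor 5/9 applies: +142.4 × 5/9 = +79.1111°C.
Final Celsius temperature: 7.9611 + 79.1111 = 87.0722°C.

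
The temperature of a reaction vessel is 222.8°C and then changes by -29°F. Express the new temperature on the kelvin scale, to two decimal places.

479.84 K

The 29°F change is an interval, so only the factor 5/9 applies: -29 × 5/9 = -16.1111°C.
Final Celsius temperature: 222.8000 - 16.1111 = 206.6889°C.
In kelvin: 206.6889 + 273.15 = 479.84 K.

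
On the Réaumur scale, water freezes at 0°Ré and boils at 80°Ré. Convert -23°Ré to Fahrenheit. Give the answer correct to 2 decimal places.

Linear interpolation between the fixed points: C = (-23 - 0) × 100 / (80 - 0) = -28.7500°C.
Then -28.7500 × 1.8 + 32 = -19.75°F.

-19.75°F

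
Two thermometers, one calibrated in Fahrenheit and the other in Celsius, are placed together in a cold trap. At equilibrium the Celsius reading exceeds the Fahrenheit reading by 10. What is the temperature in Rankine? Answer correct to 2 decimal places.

397.17°R

Let x be the Fahrenheit reading; then the Celsius reading is 5/9·x - 17.7778.
(5/9·x - 17.7778) - x = 10  ⇒  (-4/9)·x = 27.7778  ⇒  x = -62.5000°F.
In Celsius: (-62.5 - 32) × 5/9 = -52.5000°C.
In Rankine: -52.5000 × 1.8 + 491.67 = 397.17°R.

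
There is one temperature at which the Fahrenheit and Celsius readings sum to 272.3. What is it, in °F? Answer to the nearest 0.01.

Let F be the Fahrenheit reading. The Celsius reading is C = 5/9·F - 17.7778.
Require F + C = 272.3: (14/9)·F - 17.7778 = 272.3.
F = (272.3 + 17.7778) / (14/9) = 186.48.

186.48°F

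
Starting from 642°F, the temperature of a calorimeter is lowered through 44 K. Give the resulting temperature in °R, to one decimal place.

Initial temperature in Celsius: (642 - 32) × 5/9 = 338.8889°C.
The 44 K change is an interval; Kelvin and Celsius degrees are the same size, so ΔC = -44°C.
Final Celsius temperature: 338.8889 - 44.0000 = 294.8889°C.
In Rankine: 294.8889 × 1.8 + 491.67 = 1022.5°R.

1022.5°R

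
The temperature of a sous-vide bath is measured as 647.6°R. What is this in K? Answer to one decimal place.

In Celsius: (647.6 - 491.67) × 5/9 = 86.6278°C.
In kelvin: 86.6278 + 273.15 = 359.8 K.

359.8 K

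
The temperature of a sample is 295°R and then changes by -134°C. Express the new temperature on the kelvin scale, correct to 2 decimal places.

Initial temperature in Celsius: (295 - 491.67) × 5/9 = -109.2611°C.
Final Celsius temperature: -109.2611 - 134.0000 = -243.2611°C.
In kelvin: -243.2611 + 273.15 = 29.89 K.

29.89 K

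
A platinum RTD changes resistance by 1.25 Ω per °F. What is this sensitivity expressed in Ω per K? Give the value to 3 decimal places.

Since only a temperature interval is involved, the additive offset between the scales drops out.
A change of 1 K is a change of 1.8°F, so per K the value is 1.25 × 1.8 = 2.250.

2.250 Ω per K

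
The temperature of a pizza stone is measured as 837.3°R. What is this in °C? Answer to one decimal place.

In Celsius: (837.3 - 491.67) × 5/9 = 192.0167°C.

192.0°C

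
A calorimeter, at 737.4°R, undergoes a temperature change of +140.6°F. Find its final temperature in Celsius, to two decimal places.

214.63°C

Initial temperature in Celsius: (737.4 - 491.67) × 5/9 = 136.5167°C.
The 140.6°F change is an interval, so only the factor 5/9 applies: +140.6 × 5/9 = +78.1111°C.
Final Celsius temperature: 136.5167 + 78.1111 = 214.6278°C.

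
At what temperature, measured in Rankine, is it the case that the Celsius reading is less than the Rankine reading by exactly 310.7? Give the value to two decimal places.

Let R be the Rankine reading. The Celsius reading is C = 5/9·R - 273.15.
Require C - R = -310.7: (-4/9)·R - 273.15 = -310.7.
R = (-310.7 + 273.15) / (-4/9) = 84.49.

84.49°R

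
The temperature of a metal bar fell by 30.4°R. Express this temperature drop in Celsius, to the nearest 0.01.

Only the scale ratio 5/9 matters for a change in temperature.
30.4 × 5/9 = 16.89.

16.89°C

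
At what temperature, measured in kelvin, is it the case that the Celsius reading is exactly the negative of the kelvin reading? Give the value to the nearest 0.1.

136.6 K

Let K be the kelvin reading. The Celsius reading is C = 1·K - 273.15.
Require C = -1·K: 1·K - 273.15 = -1·K.
(2)·K = 273.15  ⇒  K = 136.6.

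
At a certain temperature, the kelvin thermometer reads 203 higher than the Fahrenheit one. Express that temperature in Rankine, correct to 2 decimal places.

Let x be the Fahrenheit reading; then the kelvin reading is 5/9·x + 255.372.
(5/9·x + 255.372) - x = 203  ⇒  (-4/9)·x = -52.3722  ⇒  x = 117.8375°F.
In Celsius: (117.8375 - 32) × 5/9 = 47.6875°C.
In Rankine: 47.6875 × 1.8 + 491.67 = 577.51°R.

577.51°R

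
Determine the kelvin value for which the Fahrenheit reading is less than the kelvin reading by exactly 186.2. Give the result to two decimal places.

341.84 K

Let K be the kelvin reading. The Fahrenheit reading is F = 1.8·K - 459.67.
Require F - K = -186.2: (0.8)·K - 459.67 = -186.2.
K = (-186.2 + 459.67) / (0.8) = 341.84.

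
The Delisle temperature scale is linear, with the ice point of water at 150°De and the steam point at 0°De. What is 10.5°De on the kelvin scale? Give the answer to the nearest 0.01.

Linear interpolation between the fixed points: C = (10.5 - 150) × 100 / (0 - 150) = 93.0000°C.
Then 93.0000 + 273.15 = 366.15 K.

366.15 K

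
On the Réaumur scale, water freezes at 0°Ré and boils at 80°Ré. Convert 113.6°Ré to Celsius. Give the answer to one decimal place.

Linear interpolation between the fixed points: C = (113.6 - 0) × 100 / (80 - 0) = 142.0000°C.

142.0°C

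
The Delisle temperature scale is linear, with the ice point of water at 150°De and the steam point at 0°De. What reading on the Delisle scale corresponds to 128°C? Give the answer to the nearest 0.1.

Linearly onto the Delisle scale: 150 + (128.0000 / 100) × (0 - 150) = -42.0°De.

-42.0°De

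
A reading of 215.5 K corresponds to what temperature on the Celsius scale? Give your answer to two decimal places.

-57.65°C

In Celsius: 215.5 - 273.15 = -57.6500°C.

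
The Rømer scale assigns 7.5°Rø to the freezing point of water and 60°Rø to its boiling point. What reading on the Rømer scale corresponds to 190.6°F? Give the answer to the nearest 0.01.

53.76°Rø

First in Celsius: (190.6 - 32) × 5/9 = 88.1111°C.
Linearly onto the Rømer scale: 7.5 + (88.1111 / 100) × (60 - 7.5) = 53.76°Rø.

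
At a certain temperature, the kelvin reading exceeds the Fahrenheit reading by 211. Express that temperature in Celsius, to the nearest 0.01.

Let x be the kelvin reading; then the Fahrenheit reading is 1.8·x - 459.67.
(1.8·x - 459.67) - x = -211  ⇒  (0.8)·x = 248.67  ⇒  x = 310.8375 K.
In Celsius: 310.8375 - 273.15 = 37.69°C.

37.69°C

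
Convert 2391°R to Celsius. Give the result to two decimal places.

In Celsius: (2391 - 491.67) × 5/9 = 1055.1833°C.

1055.18°C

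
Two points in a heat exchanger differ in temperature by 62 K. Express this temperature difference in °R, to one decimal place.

For a temperature interval the offset drops out; only the factor 1.8 applies.
62 × 1.8 = 111.6.

111.6°R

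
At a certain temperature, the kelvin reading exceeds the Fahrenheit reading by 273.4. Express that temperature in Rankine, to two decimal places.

419.11°R

Let x be the Fahrenheit reading; then the kelvin reading is 5/9·x + 255.372.
(5/9·x + 255.372) - x = 273.4  ⇒  (-4/9)·x = 18.0278  ⇒  x = -40.5625°F.
In Celsius: (-40.5625 - 32) × 5/9 = -40.3125°C.
In Rankine: -40.3125 × 1.8 + 491.67 = 419.11°R.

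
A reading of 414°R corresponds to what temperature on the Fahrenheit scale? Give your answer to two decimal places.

In Celsius: (414 - 491.67) × 5/9 = -43.1500°C.
In Fahrenheit: -43.1500 × 1.8 + 32 = -45.67°F.

-45.67°F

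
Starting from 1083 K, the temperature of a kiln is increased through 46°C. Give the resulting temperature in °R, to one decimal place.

Initial temperature in Celsius: 1083 - 273.15 = 809.8500°C.
Final Celsius temperature: 809.8500 + 46.0000 = 855.8500°C.
In Rankine: 855.8500 × 1.8 + 491.67 = 2032.2°R.

2032.2°R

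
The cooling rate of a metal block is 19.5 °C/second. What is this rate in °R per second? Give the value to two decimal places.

Since only a temperature interval is involved, the additive offset between the scales drops out.
A change of 1°C is a change of 1.8°R, so 19.5 × 1.8 = 35.10.

35.10 °R/second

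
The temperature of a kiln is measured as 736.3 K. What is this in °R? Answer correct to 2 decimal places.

In Celsius: 736.3 - 273.15 = 463.1500°C.
In Rankine: 463.1500 × 1.8 + 491.67 = 1325.34°R.

1325.34°R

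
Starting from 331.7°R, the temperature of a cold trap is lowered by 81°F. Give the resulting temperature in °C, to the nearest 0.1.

-133.9°C

Initial temperature in Celsius: (331.7 - 491.67) × 5/9 = -88.8722°C.
The 81°F change is an interval, so only the factor 5/9 applies: -81 × 5/9 = -45.0000°C.
Final Celsius temperature: -88.8722 - 45.0000 = -133.8722°C.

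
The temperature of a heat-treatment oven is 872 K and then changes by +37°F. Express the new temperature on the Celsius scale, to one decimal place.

Initial temperature in Celsius: 872 - 273.15 = 598.8500°C.
The 37°F change is an interval, so only the factor 5/9 applies: +37 × 5/9 = +20.5556°C.
Final Celsius temperature: 598.8500 + 20.5556 = 619.4056°C.

619.4°C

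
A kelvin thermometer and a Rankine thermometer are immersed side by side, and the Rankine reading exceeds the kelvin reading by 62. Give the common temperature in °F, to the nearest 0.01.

-320.17°F

Let x be the kelvin reading; then the Rankine reading is 1.8·x.
(1.8·x) - x = 62  ⇒  (0.8)·x = 62  ⇒  x = 77.5000 K.
In Celsius: 77.5 - 273.15 = -195.6500°C.
In Fahrenheit: -195.6500 × 1.8 + 32 = -320.17°F.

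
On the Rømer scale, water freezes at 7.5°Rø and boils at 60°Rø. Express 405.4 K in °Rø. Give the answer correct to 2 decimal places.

First in Celsius: 405.4 - 273.15 = 132.2500°C.
Linearly onto the Rømer scale: 7.5 + (132.2500 / 100) × (60 - 7.5) = 76.93°Rø.

76.93°Rø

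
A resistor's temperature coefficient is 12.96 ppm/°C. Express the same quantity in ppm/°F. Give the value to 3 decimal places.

7.200 ppm/°F

The quantity depends on a temperature interval, so only the ratio of degree sizes applies; the offset between the scales is irrelevant.
A change of 1°F is a change of 5/9°C, so per °F the value is 12.96 × 5/9 = 7.200.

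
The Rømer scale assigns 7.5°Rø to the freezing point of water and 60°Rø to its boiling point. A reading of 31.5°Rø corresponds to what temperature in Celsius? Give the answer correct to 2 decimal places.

Linear interpolation between the fixed points: C = (31.5 - 7.5) × 100 / (60 - 7.5) = 45.7143°C.

45.71°C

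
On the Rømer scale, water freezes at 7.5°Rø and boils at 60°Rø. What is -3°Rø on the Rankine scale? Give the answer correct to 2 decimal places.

Linear interpolation between the fixed points: C = (-3 - 7.5) × 100 / (60 - 7.5) = -20.0000°C.
Then -20.0000 × 1.8 + 491.67 = 455.67°R.

455.67°R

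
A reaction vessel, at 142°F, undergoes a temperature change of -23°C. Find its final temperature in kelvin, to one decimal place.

Initial temperature in Celsius: (142 - 32) × 5/9 = 61.1111°C.
Final Celsius temperature: 61.1111 - 23.0000 = 38.1111°C.
In kelvin: 38.1111 + 273.15 = 311.3 K.

311.3 K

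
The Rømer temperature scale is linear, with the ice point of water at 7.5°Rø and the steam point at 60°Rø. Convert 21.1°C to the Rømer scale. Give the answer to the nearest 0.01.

Linearly onto the Rømer scale: 7.5 + (21.1000 / 100) × (60 - 7.5) = 18.58°Rø.

18.58°Rø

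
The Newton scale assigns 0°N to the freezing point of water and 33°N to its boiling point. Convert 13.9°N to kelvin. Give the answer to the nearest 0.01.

315.27 K

Linear interpolation between the fixed points: C = (13.9 - 0) × 100 / (33 - 0) = 42.1212°C.
Then 42.1212 + 273.15 = 315.27 K.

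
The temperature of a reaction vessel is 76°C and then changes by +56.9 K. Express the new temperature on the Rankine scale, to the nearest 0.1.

730.9°R

The 56.9 K change is an interval; Kelvin and Celsius degrees are the same size, so ΔC = +56.9°C.
Final Celsius temperature: 76.0000 + 56.9000 = 132.9000°C.
In Rankine: 132.9000 × 1.8 + 491.67 = 730.9°R.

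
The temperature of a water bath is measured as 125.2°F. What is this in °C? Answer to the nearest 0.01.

In Celsius: (125.2 - 32) × 5/9 = 51.7778°C.

51.78°C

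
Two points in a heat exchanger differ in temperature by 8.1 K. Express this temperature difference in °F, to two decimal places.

14.58°F

An interval of 1 K corresponds to 1.8°F.
8.1 × 1.8 = 14.58.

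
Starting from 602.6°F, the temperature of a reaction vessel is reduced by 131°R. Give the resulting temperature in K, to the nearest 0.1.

517.4 K

Initial temperature in Celsius: (602.6 - 32) × 5/9 = 317.0000°C.
The 131°R change is an interval, so only the factor 5/9 applies: -131 × 5/9 = -72.7778°C.
Final Celsius temperature: 317.0000 - 72.7778 = 244.2222°C.
In kelvin: 244.2222 + 273.15 = 517.4 K.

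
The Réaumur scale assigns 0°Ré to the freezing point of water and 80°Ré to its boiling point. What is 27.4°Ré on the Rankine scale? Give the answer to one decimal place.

Linear interpolation between the fixed points: C = (27.4 - 0) × 100 / (80 - 0) = 34.2500°C.
Then 34.2500 × 1.8 + 491.67 = 553.3°R.

553.3°R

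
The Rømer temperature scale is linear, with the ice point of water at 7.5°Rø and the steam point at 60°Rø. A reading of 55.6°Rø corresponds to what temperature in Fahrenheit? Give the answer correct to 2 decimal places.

196.91°F

Linear interpolation between the fixed points: C = (55.6 - 7.5) × 100 / (60 - 7.5) = 91.6190°C.
Then 91.6190 × 1.8 + 32 = 196.91°F.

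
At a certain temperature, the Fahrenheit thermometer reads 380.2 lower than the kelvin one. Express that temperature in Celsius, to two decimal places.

-173.81°C

Let x be the kelvin reading; then the Fahrenheit reading is 1.8·x - 459.67.
(1.8·x - 459.67) - x = -380.2  ⇒  (0.8)·x = 79.47  ⇒  x = 99.3375 K.
In Celsius: 99.3375 - 273.15 = -173.81°C.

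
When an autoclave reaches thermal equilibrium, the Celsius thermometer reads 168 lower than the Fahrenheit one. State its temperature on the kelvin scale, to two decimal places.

Let x be the Fahrenheit reading; then the Celsius reading is 5/9·x - 17.7778.
(5/9·x - 17.7778) - x = -168  ⇒  (-4/9)·x = -150.222  ⇒  x = 338.0000°F.
In Celsius: (338 - 32) × 5/9 = 170.0000°C.
In kelvin: 170.0000 + 273.15 = 443.15 K.

443.15 K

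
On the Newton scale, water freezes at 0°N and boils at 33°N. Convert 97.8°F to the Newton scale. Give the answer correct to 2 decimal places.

First in Celsius: (97.8 - 32) × 5/9 = 36.5556°C.
Linearly onto the Newton scale: 0 + (36.5556 / 100) × (33 - 0) = 12.06°N.

12.06°N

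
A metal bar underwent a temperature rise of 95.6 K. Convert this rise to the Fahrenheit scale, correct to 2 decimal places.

172.08°F

Only the scale ratio 1.8 matters for a change in temperature.
95.6 × 1.8 = 172.08.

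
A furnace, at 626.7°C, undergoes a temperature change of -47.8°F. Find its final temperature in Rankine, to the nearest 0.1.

The 47.8°F change is an interval, so only the factor 5/9 applies: -47.8 × 5/9 = -26.5556°C.
Final Celsius temperature: 626.7000 - 26.5556 = 600.1444°C.
In Rankine: 600.1444 × 1.8 + 491.67 = 1571.9°R.

1571.9°R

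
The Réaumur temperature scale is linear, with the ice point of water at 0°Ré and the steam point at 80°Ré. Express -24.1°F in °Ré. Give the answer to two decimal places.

First in Celsius: (-24.1 - 32) × 5/9 = -31.1667°C.
Linearly onto the Réaumur scale: 0 + (-31.1667 / 100) × (80 - 0) = -24.93°Ré.

-24.93°Ré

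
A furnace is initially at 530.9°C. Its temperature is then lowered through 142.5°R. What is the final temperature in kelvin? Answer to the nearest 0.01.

The 142.5°R change is an interval, so only the factor 5/9 applies: -142.5 × 5/9 = -79.1667°C.
Final Celsius temperature: 530.9000 - 79.1667 = 451.7333°C.
In kelvin: 451.7333 + 273.15 = 724.88 K.

724.88 K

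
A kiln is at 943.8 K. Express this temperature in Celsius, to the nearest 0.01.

670.65°C

In Celsius: 943.8 - 273.15 = 670.6500°C.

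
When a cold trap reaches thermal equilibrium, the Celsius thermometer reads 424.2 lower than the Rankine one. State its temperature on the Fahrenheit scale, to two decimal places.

-119.81°F

Let x be the Rankine reading; then the Celsius reading is 5/9·x - 273.15.
(5/9·x - 273.15) - x = -424.2  ⇒  (-4/9)·x = -151.05  ⇒  x = 339.8625°R.
In Celsius: (339.8625 - 491.67) × 5/9 = -84.3375°C.
In Fahrenheit: -84.3375 × 1.8 + 32 = -119.81°F.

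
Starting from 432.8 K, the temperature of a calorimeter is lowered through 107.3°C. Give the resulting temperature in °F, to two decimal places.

126.23°F

Initial temperature in Celsius: 432.8 - 273.15 = 159.6500°C.
Final Celsius temperature: 159.6500 - 107.3000 = 52.3500°C.
In Fahrenheit: 52.3500 × 1.8 + 32 = 126.23°F.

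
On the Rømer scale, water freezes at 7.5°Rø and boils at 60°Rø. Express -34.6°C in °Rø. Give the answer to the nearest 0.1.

Linearly onto the Rømer scale: 7.5 + (-34.6000 / 100) × (60 - 7.5) = -10.7°Rø.

-10.7°Rø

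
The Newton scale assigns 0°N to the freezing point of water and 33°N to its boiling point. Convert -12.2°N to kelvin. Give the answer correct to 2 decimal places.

Linear interpolation between the fixed points: C = (-12.2 - 0) × 100 / (33 - 0) = -36.9697°C.
Then -36.9697 + 273.15 = 236.18 K.

236.18 K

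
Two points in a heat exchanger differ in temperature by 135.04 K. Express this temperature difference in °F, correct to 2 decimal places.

For a temperature interval the offset drops out; only the factor 1.8 applies.
135.04 × 1.8 = 243.07.

243.07°F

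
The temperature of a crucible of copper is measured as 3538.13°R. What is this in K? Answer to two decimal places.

1965.63 K

In Celsius: (3538.13 - 491.67) × 5/9 = 1692.4778°C.
In kelvin: 1692.4778 + 273.15 = 1965.63 K.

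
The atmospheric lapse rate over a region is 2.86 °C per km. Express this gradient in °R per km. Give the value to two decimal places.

5.15 °R/km

The quantity depends on a temperature interval, so only the ratio of degree sizes applies; the offset between the scales is irrelevant.
A change of 1°C is a change of 1.8°R, so 2.86 × 1.8 = 5.15.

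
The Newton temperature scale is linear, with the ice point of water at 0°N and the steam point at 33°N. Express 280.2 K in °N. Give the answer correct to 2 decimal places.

2.33°N

First in Celsius: 280.2 - 273.15 = 7.0500°C.
Linearly onto the Newton scale: 0 + (7.0500 / 100) × (33 - 0) = 2.33°N.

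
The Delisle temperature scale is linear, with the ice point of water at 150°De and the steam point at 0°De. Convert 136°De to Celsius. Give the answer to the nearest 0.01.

Linear interpolation between the fixed points: C = (136 - 150) × 100 / (0 - 150) = 9.3333°C.

9.33°C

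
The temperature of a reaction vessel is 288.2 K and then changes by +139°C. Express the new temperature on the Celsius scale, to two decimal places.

154.05°C

Initial temperature in Celsius: 288.2 - 273.15 = 15.0500°C.
Final Celsius temperature: 15.0500 + 139.0000 = 154.0500°C.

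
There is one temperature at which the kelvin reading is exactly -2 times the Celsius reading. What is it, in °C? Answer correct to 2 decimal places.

-91.05°C

Let C be the Celsius reading. The kelvin reading is K = 1·C + 273.15.
Require K = -2·C: 1·C + 273.15 = -2·C.
(3)·C = -273.15  ⇒  C = -91.05.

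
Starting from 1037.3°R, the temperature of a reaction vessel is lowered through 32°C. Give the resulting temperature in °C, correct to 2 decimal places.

271.13°C

Initial temperature in Celsius: (1037.3 - 491.67) × 5/9 = 303.1278°C.
Final Celsius temperature: 303.1278 - 32.0000 = 271.1278°C.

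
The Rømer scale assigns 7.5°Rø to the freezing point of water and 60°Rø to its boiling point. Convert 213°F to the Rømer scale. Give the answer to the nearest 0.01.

60.29°Rø

First in Celsius: (213 - 32) × 5/9 = 100.5556°C.
Linearly onto the Rømer scale: 7.5 + (100.5556 / 100) × (60 - 7.5) = 60.29°Rø.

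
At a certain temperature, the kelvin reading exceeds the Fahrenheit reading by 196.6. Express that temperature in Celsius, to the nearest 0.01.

Let x be the kelvin reading; then the Fahrenheit reading is 1.8·x - 459.67.
(1.8·x - 459.67) - x = -196.6  ⇒  (0.8)·x = 263.07  ⇒  x = 328.8375 K.
In Celsius: 328.8375 - 273.15 = 55.69°C.

55.69°C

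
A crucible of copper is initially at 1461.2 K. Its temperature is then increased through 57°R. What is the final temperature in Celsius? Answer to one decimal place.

1219.7°C

Initial temperature in Celsius: 1461.2 - 273.15 = 1188.0500°C.
The 57°R change is an interval, so only the factor 5/9 applies: +57 × 5/9 = +31.6667°C.
Final Celsius temperature: 1188.0500 + 31.6667 = 1219.7167°C.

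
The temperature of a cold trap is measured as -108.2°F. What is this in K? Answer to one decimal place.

195.3 K

In Celsius: (-108.2 - 32) × 5/9 = -77.8889°C.
In kelvin: -77.8889 + 273.15 = 195.3 K.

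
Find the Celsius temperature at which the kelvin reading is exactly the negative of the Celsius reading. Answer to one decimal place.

Let C be the Celsius reading. The kelvin reading is K = 1·C + 273.15.
Require K = -1·C: 1·C + 273.15 = -1·C.
(2)·C = -273.15  ⇒  C = -136.6.

-136.6°C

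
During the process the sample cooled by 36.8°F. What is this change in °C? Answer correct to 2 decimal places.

20.44°C

An interval of 1°F corresponds to 5/9°C.
36.8 × 5/9 = 20.44.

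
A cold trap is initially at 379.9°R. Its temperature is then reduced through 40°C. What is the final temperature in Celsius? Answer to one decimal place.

-102.1°C

Initial temperature in Celsius: (379.9 - 491.67) × 5/9 = -62.0944°C.
Final Celsius temperature: -62.0944 - 40.0000 = -102.0944°C.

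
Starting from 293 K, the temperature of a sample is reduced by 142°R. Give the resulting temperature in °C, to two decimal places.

-59.04°C

Initial temperature in Celsius: 293 - 273.15 = 19.8500°C.
The 142°R change is an interval, so only the factor 5/9 applies: -142 × 5/9 = -78.8889°C.
Final Celsius temperature: 19.8500 - 78.8889 = -59.0389°C.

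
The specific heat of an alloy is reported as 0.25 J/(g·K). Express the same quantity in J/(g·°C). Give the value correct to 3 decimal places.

0.250 J/(g·°C)

The quantity depends on a temperature interval, so only the ratio of degree sizes applies; the offset between the scales is irrelevant.
A change of 1°C is a change of 1 K, so per °C the value is 0.25 × 1 = 0.250.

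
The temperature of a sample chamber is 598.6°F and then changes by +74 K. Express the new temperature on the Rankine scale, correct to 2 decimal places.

Initial temperature in Celsius: (598.6 - 32) × 5/9 = 314.7778°C.
The 74 K change is an interval; Kelvin and Celsius degrees are the same size, so ΔC = +74°C.
Final Celsius temperature: 314.7778 + 74.0000 = 388.7778°C.
In Rankine: 388.7778 × 1.8 + 491.67 = 1191.47°R.

1191.47°R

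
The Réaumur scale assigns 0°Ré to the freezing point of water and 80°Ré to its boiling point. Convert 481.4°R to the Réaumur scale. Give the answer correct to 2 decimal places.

-4.56°Ré

First in Celsius: (481.4 - 491.67) × 5/9 = -5.7056°C.
Linearly onto the Réaumur scale: 0 + (-5.7056 / 100) × (80 - 0) = -4.56°Ré.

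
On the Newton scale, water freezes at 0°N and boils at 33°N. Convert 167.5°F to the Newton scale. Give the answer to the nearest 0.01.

24.84°N

First in Celsius: (167.5 - 32) × 5/9 = 75.2778°C.
Linearly onto the Newton scale: 0 + (75.2778 / 100) × (33 - 0) = 24.84°N.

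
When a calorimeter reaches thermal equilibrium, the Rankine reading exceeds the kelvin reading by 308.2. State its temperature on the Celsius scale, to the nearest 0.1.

112.1°C

Let x be the kelvin reading; then the Rankine reading is 1.8·x.
(1.8·x) - x = 308.2  ⇒  (0.8)·x = 308.2  ⇒  x = 385.2500 K.
In Celsius: 385.25 - 273.15 = 112.1°C.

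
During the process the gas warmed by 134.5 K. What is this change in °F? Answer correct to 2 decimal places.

242.10°F

An interval of 1 K corresponds to 1.8°F.
134.5 × 1.8 = 242.10.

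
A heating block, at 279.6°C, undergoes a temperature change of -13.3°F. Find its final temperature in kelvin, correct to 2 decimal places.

The 13.3°F change is an interval, so only the factor 5/9 applies: -13.3 × 5/9 = -7.3889°C.
Final Celsius temperature: 279.6000 - 7.3889 = 272.2111°C.
In kelvin: 272.2111 + 273.15 = 545.36 K.

545.36 K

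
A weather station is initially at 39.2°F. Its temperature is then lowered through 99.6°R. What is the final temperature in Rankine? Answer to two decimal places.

399.27°R

Initial temperature in Celsius: (39.2 - 32) × 5/9 = 4.0000°C.
The 99.6°R change is an interval, so only the factor 5/9 applies: -99.6 × 5/9 = -55.3333°C.
Final Celsius temperature: 4.0000 - 55.3333 = -51.3333°C.
In Rankine: -51.3333 × 1.8 + 491.67 = 399.27°R.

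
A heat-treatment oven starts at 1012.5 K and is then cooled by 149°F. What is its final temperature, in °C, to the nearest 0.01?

656.57°C

Initial temperature in Celsius: 1012.5 - 273.15 = 739.3500°C.
The 149°F change is an interval, so only the factor 5/9 applies: -149 × 5/9 = -82.7778°C.
Final Celsius temperature: 739.3500 - 82.7778 = 656.5722°C.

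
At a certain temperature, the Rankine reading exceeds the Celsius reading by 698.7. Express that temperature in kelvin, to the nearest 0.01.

531.94 K

Let x be the Celsius reading; then the Rankine reading is 1.8·x + 491.67.
(1.8·x + 491.67) - x = 698.7  ⇒  (0.8)·x = 207.03  ⇒  x = 258.7875°C.
In kelvin: 258.7875 + 273.15 = 531.94 K.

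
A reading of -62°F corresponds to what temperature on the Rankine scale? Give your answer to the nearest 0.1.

In Celsius: (-62 - 32) × 5/9 = -52.2222°C.
In Rankine: -52.2222 × 1.8 + 491.67 = 397.7°R.

397.7°R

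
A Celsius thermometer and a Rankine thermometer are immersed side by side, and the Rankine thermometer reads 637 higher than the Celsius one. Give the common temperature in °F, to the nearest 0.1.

359.0°F

Let x be the Celsius reading; then the Rankine reading is 1.8·x + 491.67.
(1.8·x + 491.67) - x = 637  ⇒  (0.8)·x = 145.33  ⇒  x = 181.6625°C.
In Fahrenheit: 181.6625 × 1.8 + 32 = 359.0°F.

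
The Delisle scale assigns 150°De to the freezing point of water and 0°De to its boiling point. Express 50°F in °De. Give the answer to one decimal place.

135.0°De

First in Celsius: (50 - 32) × 5/9 = 10.0000°C.
Linearly onto the Delisle scale: 150 + (10.0000 / 100) × (0 - 150) = 135.0°De.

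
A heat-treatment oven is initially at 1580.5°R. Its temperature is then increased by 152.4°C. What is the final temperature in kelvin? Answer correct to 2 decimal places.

1030.46 K

Initial temperature in Celsius: (1580.5 - 491.67) × 5/9 = 604.9056°C.
Final Celsius temperature: 604.9056 + 152.4000 = 757.3056°C.
In kelvin: 757.3056 + 273.15 = 1030.46 K.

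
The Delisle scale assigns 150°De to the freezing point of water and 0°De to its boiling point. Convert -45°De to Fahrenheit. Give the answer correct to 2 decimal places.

Linear interpolation between the fixed points: C = (-45 - 150) × 100 / (0 - 150) = 130.0000°C.
Then 130.0000 × 1.8 + 32 = 266.00°F.

266.00°F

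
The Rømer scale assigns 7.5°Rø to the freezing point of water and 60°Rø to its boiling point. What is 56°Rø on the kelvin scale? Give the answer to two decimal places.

Linear interpolation between the fixed points: C = (56 - 7.5) × 100 / (60 - 7.5) = 92.3810°C.
Then 92.3810 + 273.15 = 365.53 K.

365.53 K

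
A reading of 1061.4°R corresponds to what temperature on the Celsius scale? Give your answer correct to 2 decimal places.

316.52°C

In Celsius: (1061.4 - 491.67) × 5/9 = 316.5167°C.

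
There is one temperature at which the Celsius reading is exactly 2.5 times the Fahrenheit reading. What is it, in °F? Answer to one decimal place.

-9.1°F

Let F be the Fahrenheit reading. The Celsius reading is C = 5/9·F - 17.7778.
Require C = 2.5·F: 5/9·F - 17.7778 = 2.5·F.
(-35/18)·F = 17.7778  ⇒  F = -9.1.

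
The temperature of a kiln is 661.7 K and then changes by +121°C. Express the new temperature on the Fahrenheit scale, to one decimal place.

Initial temperature in Celsius: 661.7 - 273.15 = 388.5500°C.
Final Celsius temperature: 388.5500 + 121.0000 = 509.5500°C.
In Fahrenheit: 509.5500 × 1.8 + 32 = 949.2°F.

949.2°F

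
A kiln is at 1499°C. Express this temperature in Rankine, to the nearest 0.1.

In Rankine: 1499.0000 × 1.8 + 491.67 = 3189.9°R.

3189.9°R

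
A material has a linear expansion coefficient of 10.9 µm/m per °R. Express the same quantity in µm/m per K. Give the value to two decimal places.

Since only a temperature interval is involved, the additive offset between the scales drops out.
A change of 1 K is a change of 1.8°R, so per K the value is 10.9 × 1.8 = 19.62.

19.62 µm/m per K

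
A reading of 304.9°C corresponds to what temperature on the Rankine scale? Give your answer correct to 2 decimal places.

In Rankine: 304.9000 × 1.8 + 491.67 = 1040.49°R.

1040.49°R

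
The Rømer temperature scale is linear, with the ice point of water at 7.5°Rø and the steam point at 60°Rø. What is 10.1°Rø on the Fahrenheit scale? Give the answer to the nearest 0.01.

Linear interpolation between the fixed points: C = (10.1 - 7.5) × 100 / (60 - 7.5) = 4.9524°C.
Then 4.9524 × 1.8 + 32 = 40.91°F.

40.91°F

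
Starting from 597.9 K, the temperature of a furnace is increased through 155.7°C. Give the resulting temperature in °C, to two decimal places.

Initial temperature in Celsius: 597.9 - 273.15 = 324.7500°C.
Final Celsius temperature: 324.7500 + 155.7000 = 480.4500°C.

480.45°C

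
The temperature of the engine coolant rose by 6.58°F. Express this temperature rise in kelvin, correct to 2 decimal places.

For a temperature interval the offset drops out; only the factor 5/9 applies.
6.58 × 5/9 = 3.66.

3.66 K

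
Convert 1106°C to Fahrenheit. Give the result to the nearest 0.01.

2022.80°F

In Fahrenheit: 1106.0000 × 1.8 + 32 = 2022.80°F.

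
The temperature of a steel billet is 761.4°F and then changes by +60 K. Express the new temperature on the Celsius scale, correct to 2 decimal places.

465.22°C

Initial temperature in Celsius: (761.4 - 32) × 5/9 = 405.2222°C.
The 60 K change is an interval; Kelvin and Celsius degrees are the same size, so ΔC = +60°C.
Final Celsius temperature: 405.2222 + 60.0000 = 465.2222°C.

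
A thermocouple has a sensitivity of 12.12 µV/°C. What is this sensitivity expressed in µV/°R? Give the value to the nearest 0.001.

6.733 µV/°R

The quantity depends on a temperature interval, so only the ratio of degree sizes applies; the offset between the scales is irrelevant.
A change of 1°R is a change of 5/9°C, so per °R the value is 12.12 × 5/9 = 6.733.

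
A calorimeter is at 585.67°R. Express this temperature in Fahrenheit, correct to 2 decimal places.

In Celsius: (585.67 - 491.67) × 5/9 = 52.2222°C.
In Fahrenheit: 52.2222 × 1.8 + 32 = 126.00°F.

126.00°F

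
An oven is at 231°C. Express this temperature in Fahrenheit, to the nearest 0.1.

In Fahrenheit: 231.0000 × 1.8 + 32 = 447.8°F.

447.8°F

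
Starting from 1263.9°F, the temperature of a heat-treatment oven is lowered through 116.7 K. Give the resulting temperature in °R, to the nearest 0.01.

Initial temperature in Celsius: (1263.9 - 32) × 5/9 = 684.3889°C.
The 116.7 K change is an interval; Kelvin and Celsius degrees are the same size, so ΔC = -116.7°C.
Final Celsius temperature: 684.3889 - 116.7000 = 567.6889°C.
In Rankine: 567.6889 × 1.8 + 491.67 = 1513.51°R.

1513.51°R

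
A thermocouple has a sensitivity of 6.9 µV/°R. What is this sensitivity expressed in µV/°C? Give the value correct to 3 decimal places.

The quantity depends on a temperature interval, so only the ratio of degree sizes applies; the offset between the scales is irrelevant.
A change of 1°C is a change of 1.8°R, so per °C the value is 6.9 × 1.8 = 12.420.

12.420 µV/°C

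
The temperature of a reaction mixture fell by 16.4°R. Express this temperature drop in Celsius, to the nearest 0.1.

9.1°C

An interval of 1°R corresponds to 5/9°C.
16.4 × 5/9 = 9.1.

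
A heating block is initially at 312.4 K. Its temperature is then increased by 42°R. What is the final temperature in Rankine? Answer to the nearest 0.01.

Initial temperature in Celsius: 312.4 - 273.15 = 39.2500°C.
The 42°R change is an interval, so only the factor 5/9 applies: +42 × 5/9 = +23.3333°C.
Final Celsius temperature: 39.2500 + 23.3333 = 62.5833°C.
In Rankine: 62.5833 × 1.8 + 491.67 = 604.32°R.

604.32°R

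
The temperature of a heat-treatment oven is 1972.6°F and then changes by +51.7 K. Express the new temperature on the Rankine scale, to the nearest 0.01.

Initial temperature in Celsius: (1972.6 - 32) × 5/9 = 1078.1111°C.
The 51.7 K change is an interval; Kelvin and Celsius degrees are the same size, so ΔC = +51.7°C.
Final Celsius temperature: 1078.1111 + 51.7000 = 1129.8111°C.
In Rankine: 1129.8111 × 1.8 + 491.67 = 2525.33°R.

2525.33°R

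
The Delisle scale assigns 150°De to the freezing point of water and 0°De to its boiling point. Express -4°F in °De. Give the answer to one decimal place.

180.0°De

First in Celsius: (-4 - 32) × 5/9 = -20.0000°C.
Linearly onto the Delisle scale: 150 + (-20.0000 / 100) × (0 - 150) = 180.0°De.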